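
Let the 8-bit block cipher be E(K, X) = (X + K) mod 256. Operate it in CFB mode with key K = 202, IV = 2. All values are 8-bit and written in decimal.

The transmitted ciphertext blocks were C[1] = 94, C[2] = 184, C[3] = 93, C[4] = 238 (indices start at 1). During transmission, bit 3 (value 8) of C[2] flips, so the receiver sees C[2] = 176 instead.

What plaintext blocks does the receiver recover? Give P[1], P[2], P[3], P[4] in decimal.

P[1] = 146, P[2] = 152, P[3] = 39, P[4] = 201

CFB decryption: P_i = C_i ⊕ E(K, C_{i−1}), with C_{0} = IV.
Only C[2] changed, to 176. In CFB, a change in C_i flips the same bit in P_i and garbles P_{i+1}. Decrypting the received ciphertext:
P[1]: E(K, 2) = 204; 94 ⊕ 204 = 146.
P[2]: E(K, 94) = 40; 176 ⊕ 40 = 152.
P[3]: E(K, 176) = 122; 93 ⊕ 122 = 39.
P[4]: E(K, 93) = 39; 238 ⊕ 39 = 201.
Blocks that differ from the original plaintext: P[2], P[3].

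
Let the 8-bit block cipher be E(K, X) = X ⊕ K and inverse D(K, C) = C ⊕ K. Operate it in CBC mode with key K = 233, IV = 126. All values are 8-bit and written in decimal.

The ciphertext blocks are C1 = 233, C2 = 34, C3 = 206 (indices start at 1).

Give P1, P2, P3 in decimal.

CBC decryption: P_i = D(K, C_i) ⊕ C_{i−1}, with C_{0} = IV.
P1: D(K, 233) = 0; 0 ⊕ 126 = 126.
P2: D(K, 34) = 203; 203 ⊕ 233 = 34.
P3: D(K, 206) = 39; 39 ⊕ 34 = 5.

P1 = 126, P2 = 34, P3 = 5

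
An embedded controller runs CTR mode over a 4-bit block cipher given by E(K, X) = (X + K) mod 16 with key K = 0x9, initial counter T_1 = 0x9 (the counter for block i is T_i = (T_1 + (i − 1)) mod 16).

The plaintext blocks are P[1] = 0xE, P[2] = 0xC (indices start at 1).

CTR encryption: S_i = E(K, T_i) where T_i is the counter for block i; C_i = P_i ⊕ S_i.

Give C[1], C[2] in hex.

C[1]: T = 0x9, S = E(K, T) = 0x2; 0xE ⊕ 0x2 = 0xC.
C[2]: T = 0xA, S = E(K, T) = 0x3; 0xC ⊕ 0x3 = 0xF.

C[1] = 0xC, C[2] = 0xF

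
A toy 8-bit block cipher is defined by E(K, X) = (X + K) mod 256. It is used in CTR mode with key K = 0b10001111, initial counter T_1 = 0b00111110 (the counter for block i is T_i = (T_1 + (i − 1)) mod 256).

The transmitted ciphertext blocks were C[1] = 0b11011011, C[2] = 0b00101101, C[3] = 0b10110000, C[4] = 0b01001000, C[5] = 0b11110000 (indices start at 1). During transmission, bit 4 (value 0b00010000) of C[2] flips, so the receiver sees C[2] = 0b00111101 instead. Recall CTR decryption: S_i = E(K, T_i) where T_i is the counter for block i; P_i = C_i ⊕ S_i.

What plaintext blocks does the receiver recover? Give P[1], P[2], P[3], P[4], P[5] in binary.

Only C[2] changed, to 0b00111101. In CTR, a change in C_i flips the same bit in P_i only; the keystream is unaffected. Decrypting the received ciphertext:
P[1]: T = 0b00111110, S = E(K, T) = 0b11001101; 0b11011011 ⊕ 0b11001101 = 0b00010110.
P[2]: T = 0b00111111, S = E(K, T) = 0b11001110; 0b00111101 ⊕ 0b11001110 = 0b11110011.
P[3]: T = 0b01000000, S = E(K, T) = 0b11001111; 0b10110000 ⊕ 0b11001111 = 0b01111111.
P[4]: T = 0b01000001, S = E(K, T) = 0b11010000; 0b01001000 ⊕ 0b11010000 = 0b10011000.
P[5]: T = 0b01000010, S = E(K, T) = 0b11010001; 0b11110000 ⊕ 0b11010001 = 0b00100001.
Blocks that differ from the original plaintext: P[2].

P[1] = 0b00010110, P[2] = 0b11110011, P[3] = 0b01111111, P[4] = 0b10011000, P[5] = 0b00100001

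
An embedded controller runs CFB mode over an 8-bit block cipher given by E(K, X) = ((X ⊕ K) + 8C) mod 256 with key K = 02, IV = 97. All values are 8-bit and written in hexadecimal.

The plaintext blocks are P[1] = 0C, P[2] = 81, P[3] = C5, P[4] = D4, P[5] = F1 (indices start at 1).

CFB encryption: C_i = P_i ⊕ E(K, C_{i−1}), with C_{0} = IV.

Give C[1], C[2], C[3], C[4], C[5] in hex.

C[1] = 2D, C[2] = 3A, C[3] = 01, C[4] = 5B, C[5] = 14

C[1]: E(K, 97) = 21; 0C ⊕ 21 = 2D.
C[2]: E(K, 2D) = BB; 81 ⊕ BB = 3A.
C[3]: E(K, 3A) = C4; C5 ⊕ C4 = 01.
C[4]: E(K, 01) = 8F; D4 ⊕ 8F = 5B.
C[5]: E(K, 5B) = E5; F1 ⊕ E5 = 14.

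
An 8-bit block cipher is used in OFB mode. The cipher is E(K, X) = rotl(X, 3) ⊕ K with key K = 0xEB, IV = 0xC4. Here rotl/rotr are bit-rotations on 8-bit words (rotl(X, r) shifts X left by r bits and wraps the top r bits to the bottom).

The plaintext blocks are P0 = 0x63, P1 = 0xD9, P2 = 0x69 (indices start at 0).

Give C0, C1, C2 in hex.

C0 = 0xAE, C1 = 0x5C, C2 = 0xAE

OFB encryption: S_i = E(K, S_{i−1}) with S_{−1} = IV; C_i = P_i ⊕ S_i.
C0: S = E(K, 0xC4) = 0xCD; 0x63 ⊕ 0xCD = 0xAE.
C1: S = E(K, 0xCD) = 0x85; 0xD9 ⊕ 0x85 = 0x5C.
C2: S = E(K, 0x85) = 0xC7; 0x69 ⊕ 0xC7 = 0xAE.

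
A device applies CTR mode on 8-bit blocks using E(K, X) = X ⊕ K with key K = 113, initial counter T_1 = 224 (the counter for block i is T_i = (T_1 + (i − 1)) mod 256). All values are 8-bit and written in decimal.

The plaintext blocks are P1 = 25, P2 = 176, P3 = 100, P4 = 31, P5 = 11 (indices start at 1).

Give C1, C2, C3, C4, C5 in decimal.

C1 = 136, C2 = 32, C3 = 247, C4 = 141, C5 = 158

CTR encryption: S_i = E(K, T_i) where T_i is the counter for block i; C_i = P_i ⊕ S_i.
C1: T = 224, S = E(K, T) = 145; 25 ⊕ 145 = 136.
C2: T = 225, S = E(K, T) = 144; 176 ⊕ 144 = 32.
C3: T = 226, S = E(K, T) = 147; 100 ⊕ 147 = 247.
C4: T = 227, S = E(K, T) = 146; 31 ⊕ 146 = 141.
C5: T = 228, S = E(K, T) = 149; 11 ⊕ 149 = 158.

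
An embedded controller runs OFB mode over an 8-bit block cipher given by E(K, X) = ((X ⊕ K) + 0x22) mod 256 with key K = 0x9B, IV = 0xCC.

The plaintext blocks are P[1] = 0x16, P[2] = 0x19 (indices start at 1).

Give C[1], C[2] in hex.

C[1] = 0x6F, C[2] = 0x1D

OFB encryption: S_i = E(K, S_{i−1}) with S_{0} = IV; C_i = P_i ⊕ S_i.
C[1]: S = E(K, 0xCC) = 0x79; 0x16 ⊕ 0x79 = 0x6F.
C[2]: S = E(K, 0x79) = 0x04; 0x19 ⊕ 0x04 = 0x1D.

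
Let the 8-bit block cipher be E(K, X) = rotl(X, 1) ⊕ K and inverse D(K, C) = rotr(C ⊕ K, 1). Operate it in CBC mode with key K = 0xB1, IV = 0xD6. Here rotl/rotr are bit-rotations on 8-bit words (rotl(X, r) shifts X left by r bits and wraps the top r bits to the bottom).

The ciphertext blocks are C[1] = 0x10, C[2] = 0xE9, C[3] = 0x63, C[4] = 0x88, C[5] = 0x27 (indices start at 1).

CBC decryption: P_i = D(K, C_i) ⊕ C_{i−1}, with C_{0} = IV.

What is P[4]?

P[4]: D(K, 0x88) = 0x9C; 0x9C ⊕ 0x63 = 0xFF.

P[4] = 0xFF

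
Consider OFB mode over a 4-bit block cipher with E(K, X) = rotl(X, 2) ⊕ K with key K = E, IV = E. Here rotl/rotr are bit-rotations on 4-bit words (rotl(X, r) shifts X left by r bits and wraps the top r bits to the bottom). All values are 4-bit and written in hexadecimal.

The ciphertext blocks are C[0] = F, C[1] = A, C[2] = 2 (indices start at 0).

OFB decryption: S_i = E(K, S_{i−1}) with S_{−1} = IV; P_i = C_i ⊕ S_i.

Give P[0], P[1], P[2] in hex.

P[0]: S = E(K, E) = 5; F ⊕ 5 = A.
P[1]: S = E(K, 5) = B; A ⊕ B = 1.
P[2]: S = E(K, B) = 0; 2 ⊕ 0 = 2.

P[0] = A, P[1] = 1, P[2] = 2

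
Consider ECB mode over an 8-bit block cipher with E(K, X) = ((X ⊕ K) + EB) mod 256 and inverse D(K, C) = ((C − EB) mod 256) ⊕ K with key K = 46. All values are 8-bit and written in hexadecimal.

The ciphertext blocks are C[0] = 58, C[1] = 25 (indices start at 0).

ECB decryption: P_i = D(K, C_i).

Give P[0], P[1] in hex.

P[0]: D(K, 58) = 2B.
P[1]: D(K, 25) = 7C.

P[0] = 2B, P[1] = 7C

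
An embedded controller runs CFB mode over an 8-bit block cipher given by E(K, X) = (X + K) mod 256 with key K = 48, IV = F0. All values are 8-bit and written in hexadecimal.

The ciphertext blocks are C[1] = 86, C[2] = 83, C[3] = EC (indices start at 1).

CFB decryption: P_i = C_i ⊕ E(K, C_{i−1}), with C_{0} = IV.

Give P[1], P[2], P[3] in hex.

P[1]: E(K, F0) = 38; 86 ⊕ 38 = BE.
P[2]: E(K, 86) = CE; 83 ⊕ CE = 4D.
P[3]: E(K, 83) = CB; EC ⊕ CB = 27.

P[1] = BE, P[2] = 4D, P[3] = 27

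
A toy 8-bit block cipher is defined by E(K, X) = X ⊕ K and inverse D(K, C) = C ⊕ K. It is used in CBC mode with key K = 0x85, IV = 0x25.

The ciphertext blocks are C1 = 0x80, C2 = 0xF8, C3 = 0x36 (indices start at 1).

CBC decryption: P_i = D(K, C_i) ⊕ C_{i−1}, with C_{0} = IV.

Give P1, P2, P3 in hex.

P1 = 0x20, P2 = 0xFD, P3 = 0x4B

P1: D(K, 0x80) = 0x05; 0x05 ⊕ 0x25 = 0x20.
P2: D(K, 0xF8) = 0x7D; 0x7D ⊕ 0x80 = 0xFD.
P3: D(K, 0x36) = 0xB3; 0xB3 ⊕ 0xF8 = 0x4B.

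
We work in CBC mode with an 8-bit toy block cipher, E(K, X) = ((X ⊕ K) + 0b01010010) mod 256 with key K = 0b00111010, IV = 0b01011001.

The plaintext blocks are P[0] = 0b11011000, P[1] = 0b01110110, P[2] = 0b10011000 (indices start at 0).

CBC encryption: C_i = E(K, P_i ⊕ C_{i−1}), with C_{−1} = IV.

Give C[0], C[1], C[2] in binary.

C[0] = 0b00001101, C[1] = 0b10010011, C[2] = 0b10000011

C[0]: P[0] ⊕ 0b01011001 = 0b10000001; E(K, 0b10000001) = 0b00001101.
C[1]: P[1] ⊕ 0b00001101 = 0b01111011; E(K, 0b01111011) = 0b10010011.
C[2]: P[2] ⊕ 0b10010011 = 0b00001011; E(K, 0b00001011) = 0b10000011.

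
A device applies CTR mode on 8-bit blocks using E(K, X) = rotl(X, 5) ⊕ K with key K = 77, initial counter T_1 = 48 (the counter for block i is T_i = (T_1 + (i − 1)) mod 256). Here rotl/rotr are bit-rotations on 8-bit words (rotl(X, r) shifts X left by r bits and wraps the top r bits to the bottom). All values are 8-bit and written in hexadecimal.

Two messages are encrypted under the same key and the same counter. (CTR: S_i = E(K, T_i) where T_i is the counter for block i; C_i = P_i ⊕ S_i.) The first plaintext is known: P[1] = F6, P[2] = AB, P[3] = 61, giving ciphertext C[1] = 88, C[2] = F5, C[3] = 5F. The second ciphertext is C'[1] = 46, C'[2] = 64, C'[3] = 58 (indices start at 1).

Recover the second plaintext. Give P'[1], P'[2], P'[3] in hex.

In CTR with a reused counter, both messages share the same keystream S_i, so C_i ⊕ C'_i = P_i ⊕ P'_i and thus P'_i = P_i ⊕ C_i ⊕ C'_i.
P'[1]: F6 ⊕ 88 ⊕ 46 = 38.
P'[2]: AB ⊕ F5 ⊕ 64 = 3A.
P'[3]: 61 ⊕ 5F ⊕ 58 = 66.

P'[1] = 38, P'[2] = 3A, P'[3] = 66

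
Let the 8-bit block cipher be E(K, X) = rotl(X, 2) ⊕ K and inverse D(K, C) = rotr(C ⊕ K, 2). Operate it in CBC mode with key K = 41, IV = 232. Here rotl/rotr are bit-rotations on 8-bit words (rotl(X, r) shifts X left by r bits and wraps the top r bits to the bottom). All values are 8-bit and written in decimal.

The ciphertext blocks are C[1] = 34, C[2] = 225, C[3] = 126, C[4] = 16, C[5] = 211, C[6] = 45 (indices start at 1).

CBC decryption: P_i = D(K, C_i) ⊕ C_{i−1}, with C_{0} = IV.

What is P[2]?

P[2] = 16

P[2]: D(K, 225) = 50; 50 ⊕ 34 = 16.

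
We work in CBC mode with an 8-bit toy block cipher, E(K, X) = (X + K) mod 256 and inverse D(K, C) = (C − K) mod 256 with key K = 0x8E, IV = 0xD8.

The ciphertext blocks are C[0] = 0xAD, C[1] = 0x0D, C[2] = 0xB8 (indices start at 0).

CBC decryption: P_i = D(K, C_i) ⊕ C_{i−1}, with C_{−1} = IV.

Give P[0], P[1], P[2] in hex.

P[0] = 0xC7, P[1] = 0xD2, P[2] = 0x27

P[0]: D(K, 0xAD) = 0x1F; 0x1F ⊕ 0xD8 = 0xC7.
P[1]: D(K, 0x0D) = 0x7F; 0x7F ⊕ 0xAD = 0xD2.
P[2]: D(K, 0xB8) = 0x2A; 0x2A ⊕ 0x0D = 0x27.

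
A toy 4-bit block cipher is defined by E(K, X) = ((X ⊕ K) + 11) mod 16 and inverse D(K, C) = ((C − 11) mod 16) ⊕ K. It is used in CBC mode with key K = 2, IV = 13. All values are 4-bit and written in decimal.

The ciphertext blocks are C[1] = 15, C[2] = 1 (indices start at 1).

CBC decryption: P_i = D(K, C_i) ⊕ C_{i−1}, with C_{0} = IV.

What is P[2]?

P[2]: D(K, 1) = 4; 4 ⊕ 15 = 11.

P[2] = 11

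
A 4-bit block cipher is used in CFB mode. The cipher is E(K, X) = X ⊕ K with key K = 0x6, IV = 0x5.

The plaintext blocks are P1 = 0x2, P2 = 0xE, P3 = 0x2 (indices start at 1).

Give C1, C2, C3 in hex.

C1 = 0x1, C2 = 0x9, C3 = 0xD

CFB encryption: C_i = P_i ⊕ E(K, C_{i−1}), with C_{0} = IV.
C1: E(K, 0x5) = 0x3; 0x2 ⊕ 0x3 = 0x1.
C2: E(K, 0x1) = 0x7; 0xE ⊕ 0x7 = 0x9.
C3: E(K, 0x9) = 0xF; 0x2 ⊕ 0xF = 0xD.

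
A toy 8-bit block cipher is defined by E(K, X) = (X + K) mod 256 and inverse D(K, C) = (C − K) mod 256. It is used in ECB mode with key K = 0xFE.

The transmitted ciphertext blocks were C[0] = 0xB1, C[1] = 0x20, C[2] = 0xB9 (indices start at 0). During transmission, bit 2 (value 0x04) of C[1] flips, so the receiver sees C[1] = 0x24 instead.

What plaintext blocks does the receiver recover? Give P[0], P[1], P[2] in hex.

P[0] = 0xB3, P[1] = 0x26, P[2] = 0xBB

ECB decryption: P_i = D(K, C_i).
Only C[1] changed, to 0x24. In ECB, a change in C_i affects only P_i. Decrypting the received ciphertext:
P[0]: D(K, 0xB1) = 0xB3.
P[1]: D(K, 0x24) = 0x26.
P[2]: D(K, 0xB9) = 0xBB.
Blocks that differ from the original plaintext: P[1].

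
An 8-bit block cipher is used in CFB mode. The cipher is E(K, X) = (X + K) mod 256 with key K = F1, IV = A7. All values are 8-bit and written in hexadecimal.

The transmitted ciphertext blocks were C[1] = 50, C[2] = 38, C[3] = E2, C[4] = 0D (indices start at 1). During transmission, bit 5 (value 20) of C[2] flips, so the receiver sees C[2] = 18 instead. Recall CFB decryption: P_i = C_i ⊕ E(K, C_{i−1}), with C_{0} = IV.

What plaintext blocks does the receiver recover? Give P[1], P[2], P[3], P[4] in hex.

Only C[2] changed, to 18. In CFB, a change in C_i flips the same bit in P_i and garbles P_{i+1}. Decrypting the received ciphertext:
P[1]: E(K, A7) = 98; 50 ⊕ 98 = C8.
P[2]: E(K, 50) = 41; 18 ⊕ 41 = 59.
P[3]: E(K, 18) = 09; E2 ⊕ 09 = EB.
P[4]: E(K, E2) = D3; 0D ⊕ D3 = DE.
Blocks that differ from the original plaintext: P[2], P[3].

P[1] = C8, P[2] = 59, P[3] = EB, P[4] = DE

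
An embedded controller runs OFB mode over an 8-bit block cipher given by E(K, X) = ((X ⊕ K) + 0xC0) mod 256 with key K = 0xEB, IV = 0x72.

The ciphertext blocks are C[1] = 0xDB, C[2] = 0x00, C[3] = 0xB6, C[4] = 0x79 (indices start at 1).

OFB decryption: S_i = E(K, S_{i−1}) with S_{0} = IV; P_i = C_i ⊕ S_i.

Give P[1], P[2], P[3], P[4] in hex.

P[1] = 0x82, P[2] = 0x72, P[3] = 0xEF, P[4] = 0x0B

P[1]: S = E(K, 0x72) = 0x59; 0xDB ⊕ 0x59 = 0x82.
P[2]: S = E(K, 0x59) = 0x72; 0x00 ⊕ 0x72 = 0x72.
P[3]: S = E(K, 0x72) = 0x59; 0xB6 ⊕ 0x59 = 0xEF.
P[4]: S = E(K, 0x59) = 0x72; 0x79 ⊕ 0x72 = 0x0B.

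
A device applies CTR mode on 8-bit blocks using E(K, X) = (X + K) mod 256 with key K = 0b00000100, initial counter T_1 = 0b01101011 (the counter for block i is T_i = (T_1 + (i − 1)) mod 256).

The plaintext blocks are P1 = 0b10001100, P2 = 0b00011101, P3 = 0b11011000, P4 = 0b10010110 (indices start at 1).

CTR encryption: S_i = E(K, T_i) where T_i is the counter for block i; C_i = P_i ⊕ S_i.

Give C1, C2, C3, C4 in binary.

C1 = 0b11100011, C2 = 0b01101101, C3 = 0b10101001, C4 = 0b11100100

C1: T = 0b01101011, S = E(K, T) = 0b01101111; 0b10001100 ⊕ 0b01101111 = 0b11100011.
C2: T = 0b01101100, S = E(K, T) = 0b01110000; 0b00011101 ⊕ 0b01110000 = 0b01101101.
C3: T = 0b01101101, S = E(K, T) = 0b01110001; 0b11011000 ⊕ 0b01110001 = 0b10101001.
C4: T = 0b01101110, S = E(K, T) = 0b01110010; 0b10010110 ⊕ 0b01110010 = 0b11100100.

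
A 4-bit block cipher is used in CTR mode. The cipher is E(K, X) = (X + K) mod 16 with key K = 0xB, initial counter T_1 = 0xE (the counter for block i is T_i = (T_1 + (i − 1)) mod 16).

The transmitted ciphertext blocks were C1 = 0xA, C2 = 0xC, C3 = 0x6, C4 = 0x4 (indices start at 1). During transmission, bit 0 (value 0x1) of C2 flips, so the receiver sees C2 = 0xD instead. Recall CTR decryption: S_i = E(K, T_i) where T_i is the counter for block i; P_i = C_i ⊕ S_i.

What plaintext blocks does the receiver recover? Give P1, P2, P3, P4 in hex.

Only C2 changed, to 0xD. In CTR, a change in C_i flips the same bit in P_i only; the keystream is unaffected. Decrypting the received ciphertext:
P1: T = 0xE, S = E(K, T) = 0x9; 0xA ⊕ 0x9 = 0x3.
P2: T = 0xF, S = E(K, T) = 0xA; 0xD ⊕ 0xA = 0x7.
P3: T = 0x0, S = E(K, T) = 0xB; 0x6 ⊕ 0xB = 0xD.
P4: T = 0x1, S = E(K, T) = 0xC; 0x4 ⊕ 0xC = 0x8.
Blocks that differ from the original plaintext: P2.

P1 = 0x3, P2 = 0x7, P3 = 0xD, P4 = 0x8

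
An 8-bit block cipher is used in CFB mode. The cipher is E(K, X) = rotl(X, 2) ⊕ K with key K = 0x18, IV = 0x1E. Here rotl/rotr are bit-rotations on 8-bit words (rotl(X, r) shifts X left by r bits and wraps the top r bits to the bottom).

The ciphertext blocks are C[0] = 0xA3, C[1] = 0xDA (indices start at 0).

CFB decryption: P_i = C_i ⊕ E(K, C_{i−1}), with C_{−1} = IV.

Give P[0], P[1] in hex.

P[0] = 0xC3, P[1] = 0x4C

P[0]: E(K, 0x1E) = 0x60; 0xA3 ⊕ 0x60 = 0xC3.
P[1]: E(K, 0xA3) = 0x96; 0xDA ⊕ 0x96 = 0x4C.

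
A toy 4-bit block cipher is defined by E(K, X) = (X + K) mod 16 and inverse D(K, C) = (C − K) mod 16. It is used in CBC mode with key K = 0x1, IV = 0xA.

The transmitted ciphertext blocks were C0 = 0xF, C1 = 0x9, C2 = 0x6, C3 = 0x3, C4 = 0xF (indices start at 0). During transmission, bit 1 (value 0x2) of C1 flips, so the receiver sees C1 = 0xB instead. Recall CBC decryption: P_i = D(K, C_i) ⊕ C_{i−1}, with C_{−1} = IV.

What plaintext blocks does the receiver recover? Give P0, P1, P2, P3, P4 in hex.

P0 = 0x4, P1 = 0x5, P2 = 0xE, P3 = 0x4, P4 = 0xD

Only C1 changed, to 0xB. In CBC, a change in C_i garbles P_i and flips the same bit in P_{i+1}. Decrypting the received ciphertext:
P0: D(K, 0xF) = 0xE; 0xE ⊕ 0xA = 0x4.
P1: D(K, 0xB) = 0xA; 0xA ⊕ 0xF = 0x5.
P2: D(K, 0x6) = 0x5; 0x5 ⊕ 0xB = 0xE.
P3: D(K, 0x3) = 0x2; 0x2 ⊕ 0x6 = 0x4.
P4: D(K, 0xF) = 0xE; 0xE ⊕ 0x3 = 0xD.
Blocks that differ from the original plaintext: P1, P2.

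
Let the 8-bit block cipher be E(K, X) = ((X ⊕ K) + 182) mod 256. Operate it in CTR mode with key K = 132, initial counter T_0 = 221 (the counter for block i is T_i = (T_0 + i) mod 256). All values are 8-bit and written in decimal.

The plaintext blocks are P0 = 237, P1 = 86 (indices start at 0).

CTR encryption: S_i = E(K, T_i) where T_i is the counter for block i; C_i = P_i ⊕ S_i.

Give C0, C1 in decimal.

C0: T = 221, S = E(K, T) = 15; 237 ⊕ 15 = 226.
C1: T = 222, S = E(K, T) = 16; 86 ⊕ 16 = 70.

C0 = 226, C1 = 70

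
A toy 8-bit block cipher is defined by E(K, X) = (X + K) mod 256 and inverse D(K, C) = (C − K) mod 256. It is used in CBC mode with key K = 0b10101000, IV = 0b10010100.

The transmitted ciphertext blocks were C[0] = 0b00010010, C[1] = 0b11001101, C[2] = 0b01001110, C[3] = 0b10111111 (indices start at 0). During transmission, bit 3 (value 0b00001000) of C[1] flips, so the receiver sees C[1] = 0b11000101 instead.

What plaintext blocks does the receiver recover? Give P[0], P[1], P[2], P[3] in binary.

P[0] = 0b11111110, P[1] = 0b00001111, P[2] = 0b01100011, P[3] = 0b01011001

CBC decryption: P_i = D(K, C_i) ⊕ C_{i−1}, with C_{−1} = IV.
Only C[1] changed, to 0b11000101. In CBC, a change in C_i garbles P_i and flips the same bit in P_{i+1}. Decrypting the received ciphertext:
P[0]: D(K, 0b00010010) = 0b01101010; 0b01101010 ⊕ 0b10010100 = 0b11111110.
P[1]: D(K, 0b11000101) = 0b00011101; 0b00011101 ⊕ 0b00010010 = 0b00001111.
P[2]: D(K, 0b01001110) = 0b10100110; 0b10100110 ⊕ 0b11000101 = 0b01100011.
P[3]: D(K, 0b10111111) = 0b00010111; 0b00010111 ⊕ 0b01001110 = 0b01011001.
Blocks that differ from the original plaintext: P[1], P[2].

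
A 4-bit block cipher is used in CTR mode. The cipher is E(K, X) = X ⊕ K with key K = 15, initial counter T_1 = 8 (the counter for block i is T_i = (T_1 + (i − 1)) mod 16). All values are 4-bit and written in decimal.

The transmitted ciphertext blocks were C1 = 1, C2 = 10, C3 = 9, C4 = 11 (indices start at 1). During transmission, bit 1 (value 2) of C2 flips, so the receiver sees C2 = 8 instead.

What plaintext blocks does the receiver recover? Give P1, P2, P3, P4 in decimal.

CTR decryption: S_i = E(K, T_i) where T_i is the counter for block i; P_i = C_i ⊕ S_i.
Only C2 changed, to 8. In CTR, a change in C_i flips the same bit in P_i only; the keystream is unaffected. Decrypting the received ciphertext:
P1: T = 8, S = E(K, T) = 7; 1 ⊕ 7 = 6.
P2: T = 9, S = E(K, T) = 6; 8 ⊕ 6 = 14.
P3: T = 10, S = E(K, T) = 5; 9 ⊕ 5 = 12.
P4: T = 11, S = E(K, T) = 4; 11 ⊕ 4 = 15.
Blocks that differ from the original plaintext: P2.

P1 = 6, P2 = 14, P3 = 12, P4 = 15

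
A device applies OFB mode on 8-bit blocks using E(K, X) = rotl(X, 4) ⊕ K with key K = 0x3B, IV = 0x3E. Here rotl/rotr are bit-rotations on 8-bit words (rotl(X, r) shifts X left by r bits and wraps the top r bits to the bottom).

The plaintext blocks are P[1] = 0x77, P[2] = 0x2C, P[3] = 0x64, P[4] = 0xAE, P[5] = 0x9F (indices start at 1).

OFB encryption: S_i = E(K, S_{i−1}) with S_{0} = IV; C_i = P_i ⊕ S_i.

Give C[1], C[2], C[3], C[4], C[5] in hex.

C[1] = 0xAF, C[2] = 0x9A, C[3] = 0x34, C[4] = 0x90, C[5] = 0x47

C[1]: S = E(K, 0x3E) = 0xD8; 0x77 ⊕ 0xD8 = 0xAF.
C[2]: S = E(K, 0xD8) = 0xB6; 0x2C ⊕ 0xB6 = 0x9A.
C[3]: S = E(K, 0xB6) = 0x50; 0x64 ⊕ 0x50 = 0x34.
C[4]: S = E(K, 0x50) = 0x3E; 0xAE ⊕ 0x3E = 0x90.
C[5]: S = E(K, 0x3E) = 0xD8; 0x9F ⊕ 0xD8 = 0x47.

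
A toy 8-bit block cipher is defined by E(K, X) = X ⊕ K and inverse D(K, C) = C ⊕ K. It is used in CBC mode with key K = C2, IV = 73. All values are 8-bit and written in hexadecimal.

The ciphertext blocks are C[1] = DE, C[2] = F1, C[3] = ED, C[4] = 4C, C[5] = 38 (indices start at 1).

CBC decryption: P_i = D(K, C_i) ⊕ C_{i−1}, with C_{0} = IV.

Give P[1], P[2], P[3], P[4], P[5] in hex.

P[1]: D(K, DE) = 1C; 1C ⊕ 73 = 6F.
P[2]: D(K, F1) = 33; 33 ⊕ DE = ED.
P[3]: D(K, ED) = 2F; 2F ⊕ F1 = DE.
P[4]: D(K, 4C) = 8E; 8E ⊕ ED = 63.
P[5]: D(K, 38) = FA; FA ⊕ 4C = B6.

P[1] = 6F, P[2] = ED, P[3] = DE, P[4] = 63, P[5] = B6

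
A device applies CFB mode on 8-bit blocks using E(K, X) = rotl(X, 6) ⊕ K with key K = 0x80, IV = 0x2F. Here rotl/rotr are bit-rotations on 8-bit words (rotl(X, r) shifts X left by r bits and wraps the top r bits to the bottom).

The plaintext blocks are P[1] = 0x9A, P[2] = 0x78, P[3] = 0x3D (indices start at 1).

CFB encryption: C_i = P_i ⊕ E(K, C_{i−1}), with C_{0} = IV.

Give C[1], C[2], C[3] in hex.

C[1] = 0xD1, C[2] = 0x8C, C[3] = 0x9E

C[1]: E(K, 0x2F) = 0x4B; 0x9A ⊕ 0x4B = 0xD1.
C[2]: E(K, 0xD1) = 0xF4; 0x78 ⊕ 0xF4 = 0x8C.
C[3]: E(K, 0x8C) = 0xA3; 0x3D ⊕ 0xA3 = 0x9E.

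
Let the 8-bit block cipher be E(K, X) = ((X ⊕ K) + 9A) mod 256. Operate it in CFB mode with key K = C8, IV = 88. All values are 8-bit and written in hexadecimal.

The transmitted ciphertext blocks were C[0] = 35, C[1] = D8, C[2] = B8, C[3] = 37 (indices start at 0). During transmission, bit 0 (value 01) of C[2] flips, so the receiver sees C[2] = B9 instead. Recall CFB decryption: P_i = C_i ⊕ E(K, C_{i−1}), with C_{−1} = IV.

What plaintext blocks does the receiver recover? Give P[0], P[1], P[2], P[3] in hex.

Only C[2] changed, to B9. In CFB, a change in C_i flips the same bit in P_i and garbles P_{i+1}. Decrypting the received ciphertext:
P[0]: E(K, 88) = DA; 35 ⊕ DA = EF.
P[1]: E(K, 35) = 97; D8 ⊕ 97 = 4F.
P[2]: E(K, D8) = AA; B9 ⊕ AA = 13.
P[3]: E(K, B9) = 0B; 37 ⊕ 0B = 3C.
Blocks that differ from the original plaintext: P[2], P[3].

P[0] = EF, P[1] = 4F, P[2] = 13, P[3] = 3C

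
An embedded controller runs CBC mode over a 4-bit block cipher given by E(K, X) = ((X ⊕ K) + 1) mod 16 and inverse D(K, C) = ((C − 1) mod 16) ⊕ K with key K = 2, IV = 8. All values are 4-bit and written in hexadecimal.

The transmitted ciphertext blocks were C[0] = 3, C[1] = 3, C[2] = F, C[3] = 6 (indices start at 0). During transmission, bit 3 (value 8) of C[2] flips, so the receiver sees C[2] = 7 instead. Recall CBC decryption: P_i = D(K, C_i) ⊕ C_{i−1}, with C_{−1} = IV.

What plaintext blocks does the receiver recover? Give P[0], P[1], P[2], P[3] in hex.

Only C[2] changed, to 7. In CBC, a change in C_i garbles P_i and flips the same bit in P_{i+1}. Decrypting the received ciphertext:
P[0]: D(K, 3) = 0; 0 ⊕ 8 = 8.
P[1]: D(K, 3) = 0; 0 ⊕ 3 = 3.
P[2]: D(K, 7) = 4; 4 ⊕ 3 = 7.
P[3]: D(K, 6) = 7; 7 ⊕ 7 = 0.
Blocks that differ from the original plaintext: P[2], P[3].

P[0] = 8, P[1] = 3, P[2] = 7, P[3] = 0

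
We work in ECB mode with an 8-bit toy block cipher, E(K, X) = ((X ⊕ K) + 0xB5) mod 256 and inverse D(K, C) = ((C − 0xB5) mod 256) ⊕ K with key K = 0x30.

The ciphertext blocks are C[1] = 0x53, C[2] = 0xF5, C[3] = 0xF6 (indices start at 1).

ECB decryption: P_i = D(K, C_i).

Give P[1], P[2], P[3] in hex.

P[1]: D(K, 0x53) = 0xAE.
P[2]: D(K, 0xF5) = 0x70.
P[3]: D(K, 0xF6) = 0x71.

P[1] = 0xAE, P[2] = 0x70, P[3] = 0x71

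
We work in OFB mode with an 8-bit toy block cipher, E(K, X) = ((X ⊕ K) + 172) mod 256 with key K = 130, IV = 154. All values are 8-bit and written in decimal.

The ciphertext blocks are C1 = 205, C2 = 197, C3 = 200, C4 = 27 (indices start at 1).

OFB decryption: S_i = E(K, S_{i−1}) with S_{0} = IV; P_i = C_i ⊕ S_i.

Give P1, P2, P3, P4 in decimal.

P1 = 9, P2 = 55, P3 = 212, P4 = 81

P1: S = E(K, 154) = 196; 205 ⊕ 196 = 9.
P2: S = E(K, 196) = 242; 197 ⊕ 242 = 55.
P3: S = E(K, 242) = 28; 200 ⊕ 28 = 212.
P4: S = E(K, 28) = 74; 27 ⊕ 74 = 81.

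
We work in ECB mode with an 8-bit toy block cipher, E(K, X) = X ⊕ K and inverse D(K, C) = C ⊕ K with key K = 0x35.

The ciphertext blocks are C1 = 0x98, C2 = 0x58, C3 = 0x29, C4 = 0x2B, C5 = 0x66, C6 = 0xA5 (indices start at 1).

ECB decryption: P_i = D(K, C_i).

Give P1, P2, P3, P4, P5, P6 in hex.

P1 = 0xAD, P2 = 0x6D, P3 = 0x1C, P4 = 0x1E, P5 = 0x53, P6 = 0x90

P1: D(K, 0x98) = 0xAD.
P2: D(K, 0x58) = 0x6D.
P3: D(K, 0x29) = 0x1C.
P4: D(K, 0x2B) = 0x1E.
P5: D(K, 0x66) = 0x53.
P6: D(K, 0xA5) = 0x90.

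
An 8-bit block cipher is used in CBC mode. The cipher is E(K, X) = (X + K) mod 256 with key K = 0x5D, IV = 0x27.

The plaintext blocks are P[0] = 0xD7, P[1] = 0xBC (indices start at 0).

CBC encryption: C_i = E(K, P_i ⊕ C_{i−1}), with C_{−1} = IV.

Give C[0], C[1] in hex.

C[0] = 0x4D, C[1] = 0x4E

C[0]: P[0] ⊕ 0x27 = 0xF0; E(K, 0xF0) = 0x4D.
C[1]: P[1] ⊕ 0x4D = 0xF1; E(K, 0xF1) = 0x4E.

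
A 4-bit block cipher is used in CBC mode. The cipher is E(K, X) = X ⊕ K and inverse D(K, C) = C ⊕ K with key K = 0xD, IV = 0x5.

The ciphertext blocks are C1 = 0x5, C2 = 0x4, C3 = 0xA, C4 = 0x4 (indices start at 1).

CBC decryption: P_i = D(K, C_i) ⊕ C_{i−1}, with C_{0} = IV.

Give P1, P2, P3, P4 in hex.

P1: D(K, 0x5) = 0x8; 0x8 ⊕ 0x5 = 0xD.
P2: D(K, 0x4) = 0x9; 0x9 ⊕ 0x5 = 0xC.
P3: D(K, 0xA) = 0x7; 0x7 ⊕ 0x4 = 0x3.
P4: D(K, 0x4) = 0x9; 0x9 ⊕ 0xA = 0x3.

P1 = 0xD, P2 = 0xC, P3 = 0x3, P4 = 0x3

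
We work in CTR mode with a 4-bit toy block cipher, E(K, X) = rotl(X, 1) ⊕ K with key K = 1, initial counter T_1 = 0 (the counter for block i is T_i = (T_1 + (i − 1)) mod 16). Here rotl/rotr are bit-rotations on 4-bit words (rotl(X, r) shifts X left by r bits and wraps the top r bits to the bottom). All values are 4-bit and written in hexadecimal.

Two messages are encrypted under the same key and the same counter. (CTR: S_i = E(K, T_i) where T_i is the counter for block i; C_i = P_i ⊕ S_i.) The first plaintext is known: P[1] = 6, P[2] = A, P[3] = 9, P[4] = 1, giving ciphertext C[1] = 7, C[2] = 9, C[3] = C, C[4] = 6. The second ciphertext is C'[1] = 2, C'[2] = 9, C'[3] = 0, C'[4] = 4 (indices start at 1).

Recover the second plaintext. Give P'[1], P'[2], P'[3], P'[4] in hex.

In CTR with a reused counter, both messages share the same keystream S_i, so C_i ⊕ C'_i = P_i ⊕ P'_i and thus P'_i = P_i ⊕ C_i ⊕ C'_i.
P'[1]: 6 ⊕ 7 ⊕ 2 = 3.
P'[2]: A ⊕ 9 ⊕ 9 = A.
P'[3]: 9 ⊕ C ⊕ 0 = 5.
P'[4]: 1 ⊕ 6 ⊕ 4 = 3.

P'[1] = 3, P'[2] = A, P'[3] = 5, P'[4] = 3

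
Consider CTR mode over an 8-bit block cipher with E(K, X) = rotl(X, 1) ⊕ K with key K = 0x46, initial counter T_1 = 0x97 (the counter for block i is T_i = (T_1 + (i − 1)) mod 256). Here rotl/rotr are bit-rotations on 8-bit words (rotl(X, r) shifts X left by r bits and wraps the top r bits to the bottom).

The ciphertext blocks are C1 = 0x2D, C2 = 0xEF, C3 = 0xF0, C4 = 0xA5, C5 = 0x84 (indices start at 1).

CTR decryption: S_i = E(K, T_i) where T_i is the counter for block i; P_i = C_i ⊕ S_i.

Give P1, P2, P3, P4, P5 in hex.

P1: T = 0x97, S = E(K, T) = 0x69; 0x2D ⊕ 0x69 = 0x44.
P2: T = 0x98, S = E(K, T) = 0x77; 0xEF ⊕ 0x77 = 0x98.
P3: T = 0x99, S = E(K, T) = 0x75; 0xF0 ⊕ 0x75 = 0x85.
P4: T = 0x9A, S = E(K, T) = 0x73; 0xA5 ⊕ 0x73 = 0xD6.
P5: T = 0x9B, S = E(K, T) = 0x71; 0x84 ⊕ 0x71 = 0xF5.

P1 = 0x44, P2 = 0x98, P3 = 0x85, P4 = 0xD6, P5 = 0xF5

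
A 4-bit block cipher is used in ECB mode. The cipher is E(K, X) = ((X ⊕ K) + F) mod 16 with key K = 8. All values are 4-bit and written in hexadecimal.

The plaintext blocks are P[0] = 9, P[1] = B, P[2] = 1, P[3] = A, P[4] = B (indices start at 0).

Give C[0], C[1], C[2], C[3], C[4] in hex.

ECB encryption: C_i = E(K, P_i).
C[0]: E(K, 9) = 0.
C[1]: E(K, B) = 2.
C[2]: E(K, 1) = 8.
C[3]: E(K, A) = 1.
C[4]: E(K, B) = 2.

C[0] = 0, C[1] = 2, C[2] = 8, C[3] = 1, C[4] = 2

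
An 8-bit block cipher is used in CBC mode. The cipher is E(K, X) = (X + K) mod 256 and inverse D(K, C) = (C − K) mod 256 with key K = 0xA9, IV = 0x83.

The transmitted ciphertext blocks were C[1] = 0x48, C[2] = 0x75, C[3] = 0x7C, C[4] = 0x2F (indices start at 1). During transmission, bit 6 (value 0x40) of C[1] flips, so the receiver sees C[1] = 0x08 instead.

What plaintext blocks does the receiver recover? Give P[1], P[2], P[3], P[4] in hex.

CBC decryption: P_i = D(K, C_i) ⊕ C_{i−1}, with C_{0} = IV.
Only C[1] changed, to 0x08. In CBC, a change in C_i garbles P_i and flips the same bit in P_{i+1}. Decrypting the received ciphertext:
P[1]: D(K, 0x08) = 0x5F; 0x5F ⊕ 0x83 = 0xDC.
P[2]: D(K, 0x75) = 0xCC; 0xCC ⊕ 0x08 = 0xC4.
P[3]: D(K, 0x7C) = 0xD3; 0xD3 ⊕ 0x75 = 0xA6.
P[4]: D(K, 0x2F) = 0x86; 0x86 ⊕ 0x7C = 0xFA.
Blocks that differ from the original plaintext: P[1], P[2].

P[1] = 0xDC, P[2] = 0xC4, P[3] = 0xA6, P[4] = 0xFA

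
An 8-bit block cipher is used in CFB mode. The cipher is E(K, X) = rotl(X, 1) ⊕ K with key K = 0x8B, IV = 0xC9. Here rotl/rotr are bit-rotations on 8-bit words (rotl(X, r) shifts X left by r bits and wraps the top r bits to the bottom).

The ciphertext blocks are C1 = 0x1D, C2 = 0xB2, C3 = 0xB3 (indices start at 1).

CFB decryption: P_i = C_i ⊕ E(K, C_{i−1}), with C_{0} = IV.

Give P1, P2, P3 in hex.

P1: E(K, 0xC9) = 0x18; 0x1D ⊕ 0x18 = 0x05.
P2: E(K, 0x1D) = 0xB1; 0xB2 ⊕ 0xB1 = 0x03.
P3: E(K, 0xB2) = 0xEE; 0xB3 ⊕ 0xEE = 0x5D.

P1 = 0x05, P2 = 0x03, P3 = 0x5D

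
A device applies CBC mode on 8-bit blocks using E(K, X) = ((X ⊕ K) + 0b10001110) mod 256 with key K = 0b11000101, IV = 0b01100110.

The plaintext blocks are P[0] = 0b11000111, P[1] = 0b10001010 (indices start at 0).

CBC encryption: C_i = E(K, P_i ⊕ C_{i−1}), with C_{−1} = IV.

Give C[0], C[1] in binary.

C[0]: P[0] ⊕ 0b01100110 = 0b10100001; E(K, 0b10100001) = 0b11110010.
C[1]: P[1] ⊕ 0b11110010 = 0b01111000; E(K, 0b01111000) = 0b01001011.

C[0] = 0b11110010, C[1] = 0b01001011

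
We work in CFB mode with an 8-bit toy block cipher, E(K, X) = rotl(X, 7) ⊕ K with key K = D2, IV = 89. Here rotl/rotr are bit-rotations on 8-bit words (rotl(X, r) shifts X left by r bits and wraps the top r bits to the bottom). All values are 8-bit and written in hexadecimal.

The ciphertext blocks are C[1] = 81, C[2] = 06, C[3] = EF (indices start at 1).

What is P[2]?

P[2] = 14

CFB decryption: P_i = C_i ⊕ E(K, C_{i−1}), with C_{0} = IV.
P[2]: E(K, 81) = 12; 06 ⊕ 12 = 14.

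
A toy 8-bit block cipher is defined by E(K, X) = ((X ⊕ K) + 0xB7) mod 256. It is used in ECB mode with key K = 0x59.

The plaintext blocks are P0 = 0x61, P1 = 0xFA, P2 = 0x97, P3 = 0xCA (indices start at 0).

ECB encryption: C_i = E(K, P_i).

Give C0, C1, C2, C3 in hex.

C0: E(K, 0x61) = 0xEF.
C1: E(K, 0xFA) = 0x5A.
C2: E(K, 0x97) = 0x85.
C3: E(K, 0xCA) = 0x4A.

C0 = 0xEF, C1 = 0x5A, C2 = 0x85, C3 = 0x4A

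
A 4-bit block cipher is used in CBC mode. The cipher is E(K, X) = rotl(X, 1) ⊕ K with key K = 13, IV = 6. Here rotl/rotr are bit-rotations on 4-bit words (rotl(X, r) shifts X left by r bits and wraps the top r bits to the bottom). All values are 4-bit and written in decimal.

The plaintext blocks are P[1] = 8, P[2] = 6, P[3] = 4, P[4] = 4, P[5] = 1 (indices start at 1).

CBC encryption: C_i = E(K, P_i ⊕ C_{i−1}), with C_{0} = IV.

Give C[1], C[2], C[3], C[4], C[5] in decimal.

C[1]: P[1] ⊕ 6 = 14; E(K, 14) = 0.
C[2]: P[2] ⊕ 0 = 6; E(K, 6) = 1.
C[3]: P[3] ⊕ 1 = 5; E(K, 5) = 7.
C[4]: P[4] ⊕ 7 = 3; E(K, 3) = 11.
C[5]: P[5] ⊕ 11 = 10; E(K, 10) = 8.

C[1] = 0, C[2] = 1, C[3] = 7, C[4] = 11, C[5] = 8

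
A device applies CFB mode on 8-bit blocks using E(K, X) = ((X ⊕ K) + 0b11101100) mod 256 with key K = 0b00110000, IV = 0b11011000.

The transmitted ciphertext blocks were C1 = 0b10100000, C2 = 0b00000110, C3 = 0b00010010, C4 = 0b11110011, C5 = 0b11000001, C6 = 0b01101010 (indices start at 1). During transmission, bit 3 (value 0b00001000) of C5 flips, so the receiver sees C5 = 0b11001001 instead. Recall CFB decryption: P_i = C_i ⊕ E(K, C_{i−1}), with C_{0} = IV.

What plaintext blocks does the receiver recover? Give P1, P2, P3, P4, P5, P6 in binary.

Only C5 changed, to 0b11001001. In CFB, a change in C_i flips the same bit in P_i and garbles P_{i+1}. Decrypting the received ciphertext:
P1: E(K, 0b11011000) = 0b11010100; 0b10100000 ⊕ 0b11010100 = 0b01110100.
P2: E(K, 0b10100000) = 0b01111100; 0b00000110 ⊕ 0b01111100 = 0b01111010.
P3: E(K, 0b00000110) = 0b00100010; 0b00010010 ⊕ 0b00100010 = 0b00110000.
P4: E(K, 0b00010010) = 0b00001110; 0b11110011 ⊕ 0b00001110 = 0b11111101.
P5: E(K, 0b11110011) = 0b10101111; 0b11001001 ⊕ 0b10101111 = 0b01100110.
P6: E(K, 0b11001001) = 0b11100101; 0b01101010 ⊕ 0b11100101 = 0b10001111.
Blocks that differ from the original plaintext: P5, P6.

P1 = 0b01110100, P2 = 0b01111010, P3 = 0b00110000, P4 = 0b11111101, P5 = 0b01100110, P6 = 0b10001111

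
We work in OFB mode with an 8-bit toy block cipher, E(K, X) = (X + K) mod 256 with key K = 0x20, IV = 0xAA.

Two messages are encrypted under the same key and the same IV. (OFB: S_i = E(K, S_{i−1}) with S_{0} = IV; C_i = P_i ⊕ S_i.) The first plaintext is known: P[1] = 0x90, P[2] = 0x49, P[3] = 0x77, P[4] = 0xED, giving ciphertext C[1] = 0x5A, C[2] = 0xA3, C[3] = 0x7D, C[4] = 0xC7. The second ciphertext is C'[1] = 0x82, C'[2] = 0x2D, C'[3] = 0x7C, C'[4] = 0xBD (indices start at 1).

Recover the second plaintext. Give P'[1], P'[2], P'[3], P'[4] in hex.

P'[1] = 0x48, P'[2] = 0xC7, P'[3] = 0x76, P'[4] = 0x97

In OFB with a reused IV, both messages share the same keystream S_i, so C_i ⊕ C'_i = P_i ⊕ P'_i and thus P'_i = P_i ⊕ C_i ⊕ C'_i.
P'[1]: 0x90 ⊕ 0x5A ⊕ 0x82 = 0x48.
P'[2]: 0x49 ⊕ 0xA3 ⊕ 0x2D = 0xC7.
P'[3]: 0x77 ⊕ 0x7D ⊕ 0x7C = 0x76.
P'[4]: 0xED ⊕ 0xC7 ⊕ 0xBD = 0x97.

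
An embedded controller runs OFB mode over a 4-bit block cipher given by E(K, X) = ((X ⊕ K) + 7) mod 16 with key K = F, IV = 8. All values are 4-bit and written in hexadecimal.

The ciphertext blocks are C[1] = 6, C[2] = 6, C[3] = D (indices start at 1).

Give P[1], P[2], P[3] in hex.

OFB decryption: S_i = E(K, S_{i−1}) with S_{0} = IV; P_i = C_i ⊕ S_i.
P[1]: S = E(K, 8) = E; 6 ⊕ E = 8.
P[2]: S = E(K, E) = 8; 6 ⊕ 8 = E.
P[3]: S = E(K, 8) = E; D ⊕ E = 3.

P[1] = 8, P[2] = E, P[3] = 3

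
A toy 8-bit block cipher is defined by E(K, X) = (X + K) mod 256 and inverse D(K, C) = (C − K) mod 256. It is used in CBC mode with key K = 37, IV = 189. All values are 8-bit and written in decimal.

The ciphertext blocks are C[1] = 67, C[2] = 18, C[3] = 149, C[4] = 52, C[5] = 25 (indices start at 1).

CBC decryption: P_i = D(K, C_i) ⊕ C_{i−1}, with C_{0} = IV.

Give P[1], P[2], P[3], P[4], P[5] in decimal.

P[1] = 163, P[2] = 174, P[3] = 98, P[4] = 154, P[5] = 192

P[1]: D(K, 67) = 30; 30 ⊕ 189 = 163.
P[2]: D(K, 18) = 237; 237 ⊕ 67 = 174.
P[3]: D(K, 149) = 112; 112 ⊕ 18 = 98.
P[4]: D(K, 52) = 15; 15 ⊕ 149 = 154.
P[5]: D(K, 25) = 244; 244 ⊕ 52 = 192.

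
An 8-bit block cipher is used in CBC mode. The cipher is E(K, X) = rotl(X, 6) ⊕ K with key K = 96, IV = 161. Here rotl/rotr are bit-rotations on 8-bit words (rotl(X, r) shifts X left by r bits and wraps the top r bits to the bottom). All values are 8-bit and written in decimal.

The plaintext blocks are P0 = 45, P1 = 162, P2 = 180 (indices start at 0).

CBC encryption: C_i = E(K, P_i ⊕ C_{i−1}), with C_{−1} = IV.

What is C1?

C1 = 24

C0: P0 ⊕ 161 = 140; E(K, 140) = 67.
C1: P1 ⊕ 67 = 225; E(K, 225) = 24.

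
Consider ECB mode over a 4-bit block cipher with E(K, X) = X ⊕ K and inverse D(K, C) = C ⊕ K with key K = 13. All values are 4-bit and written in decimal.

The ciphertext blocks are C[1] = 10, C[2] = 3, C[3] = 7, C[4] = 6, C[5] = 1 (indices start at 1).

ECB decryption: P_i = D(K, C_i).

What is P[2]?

P[2] = 14

P[2]: D(K, 3) = 14.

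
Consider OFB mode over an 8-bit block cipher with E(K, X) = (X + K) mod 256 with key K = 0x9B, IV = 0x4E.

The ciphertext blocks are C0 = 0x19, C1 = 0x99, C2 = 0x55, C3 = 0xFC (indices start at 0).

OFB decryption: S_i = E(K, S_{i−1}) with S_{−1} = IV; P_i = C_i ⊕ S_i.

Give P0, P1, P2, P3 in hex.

P0: S = E(K, 0x4E) = 0xE9; 0x19 ⊕ 0xE9 = 0xF0.
P1: S = E(K, 0xE9) = 0x84; 0x99 ⊕ 0x84 = 0x1D.
P2: S = E(K, 0x84) = 0x1F; 0x55 ⊕ 0x1F = 0x4A.
P3: S = E(K, 0x1F) = 0xBA; 0xFC ⊕ 0xBA = 0x46.

P0 = 0xF0, P1 = 0x1D, P2 = 0x4A, P3 = 0x46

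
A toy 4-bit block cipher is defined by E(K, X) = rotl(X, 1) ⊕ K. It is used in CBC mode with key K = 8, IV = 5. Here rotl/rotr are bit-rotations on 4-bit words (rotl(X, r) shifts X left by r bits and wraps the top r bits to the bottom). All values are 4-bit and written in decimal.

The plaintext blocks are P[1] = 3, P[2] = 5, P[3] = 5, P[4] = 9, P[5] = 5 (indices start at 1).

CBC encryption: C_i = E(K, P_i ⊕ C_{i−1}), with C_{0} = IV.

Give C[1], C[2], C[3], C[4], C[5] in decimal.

C[1]: P[1] ⊕ 5 = 6; E(K, 6) = 4.
C[2]: P[2] ⊕ 4 = 1; E(K, 1) = 10.
C[3]: P[3] ⊕ 10 = 15; E(K, 15) = 7.
C[4]: P[4] ⊕ 7 = 14; E(K, 14) = 5.
C[5]: P[5] ⊕ 5 = 0; E(K, 0) = 8.

C[1] = 4, C[2] = 10, C[3] = 7, C[4] = 5, C[5] = 8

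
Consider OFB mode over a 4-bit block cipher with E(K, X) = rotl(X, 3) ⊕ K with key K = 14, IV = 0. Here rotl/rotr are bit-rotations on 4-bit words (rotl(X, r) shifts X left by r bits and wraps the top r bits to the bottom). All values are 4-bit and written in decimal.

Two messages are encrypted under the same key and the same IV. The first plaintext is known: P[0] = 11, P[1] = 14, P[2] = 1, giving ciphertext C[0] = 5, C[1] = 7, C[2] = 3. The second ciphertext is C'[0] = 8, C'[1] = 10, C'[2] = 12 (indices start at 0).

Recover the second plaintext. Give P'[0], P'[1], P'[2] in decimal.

P'[0] = 6, P'[1] = 3, P'[2] = 14

In OFB with a reused IV, both messages share the same keystream S_i, so C_i ⊕ C'_i = P_i ⊕ P'_i and thus P'_i = P_i ⊕ C_i ⊕ C'_i.
P'[0]: 11 ⊕ 5 ⊕ 8 = 6.
P'[1]: 14 ⊕ 7 ⊕ 10 = 3.
P'[2]: 1 ⊕ 3 ⊕ 12 = 14.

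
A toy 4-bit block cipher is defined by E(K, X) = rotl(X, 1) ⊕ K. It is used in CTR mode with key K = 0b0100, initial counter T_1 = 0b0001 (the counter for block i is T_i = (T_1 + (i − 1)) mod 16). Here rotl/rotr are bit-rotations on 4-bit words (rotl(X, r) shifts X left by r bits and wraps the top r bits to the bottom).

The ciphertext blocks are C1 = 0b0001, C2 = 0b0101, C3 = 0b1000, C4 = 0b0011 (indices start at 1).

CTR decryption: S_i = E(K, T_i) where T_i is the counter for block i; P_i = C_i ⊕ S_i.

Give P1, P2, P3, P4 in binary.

P1 = 0b0111, P2 = 0b0101, P3 = 0b1010, P4 = 0b1111

P1: T = 0b0001, S = E(K, T) = 0b0110; 0b0001 ⊕ 0b0110 = 0b0111.
P2: T = 0b0010, S = E(K, T) = 0b0000; 0b0101 ⊕ 0b0000 = 0b0101.
P3: T = 0b0011, S = E(K, T) = 0b0010; 0b1000 ⊕ 0b0010 = 0b1010.
P4: T = 0b0100, S = E(K, T) = 0b1100; 0b0011 ⊕ 0b1100 = 0b1111.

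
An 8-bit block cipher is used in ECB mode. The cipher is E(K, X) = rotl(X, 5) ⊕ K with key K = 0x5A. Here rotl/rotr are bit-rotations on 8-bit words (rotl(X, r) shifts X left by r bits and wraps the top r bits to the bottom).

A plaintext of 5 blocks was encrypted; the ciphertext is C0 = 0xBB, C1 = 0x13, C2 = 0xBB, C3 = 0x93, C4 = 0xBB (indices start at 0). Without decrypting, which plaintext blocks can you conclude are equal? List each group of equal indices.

P0 = P2 = P4

ECB encrypts each block independently with the same key, so equal ciphertext blocks imply equal plaintext blocks.
C0 = C2 = C4 = 0xBB, so P0 = P2 = P4.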